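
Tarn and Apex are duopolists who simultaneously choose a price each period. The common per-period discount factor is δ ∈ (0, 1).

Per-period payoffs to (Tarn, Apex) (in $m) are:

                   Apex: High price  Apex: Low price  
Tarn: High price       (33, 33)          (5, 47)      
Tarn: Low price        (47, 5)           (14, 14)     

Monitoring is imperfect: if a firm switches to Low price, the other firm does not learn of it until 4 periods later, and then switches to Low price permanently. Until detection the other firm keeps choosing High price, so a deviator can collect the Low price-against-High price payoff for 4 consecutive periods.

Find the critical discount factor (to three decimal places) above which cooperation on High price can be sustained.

0.807

The best deviation is to choose Low price for all 4 undetected periods, earning 47 each, then 14 forever once detected.
Deviation value: 47(1−δ^4)/(1−δ) + 14δ^4/(1−δ); cooperation value: 33/(1−δ).
IC: 33 ≥ 47(1−δ^4) + 14δ^4 = 47 − 33δ^4.
So δ^4 ≥ 14/33, giving δ ≥ (14/33)^(1/4) ≈ 0.807.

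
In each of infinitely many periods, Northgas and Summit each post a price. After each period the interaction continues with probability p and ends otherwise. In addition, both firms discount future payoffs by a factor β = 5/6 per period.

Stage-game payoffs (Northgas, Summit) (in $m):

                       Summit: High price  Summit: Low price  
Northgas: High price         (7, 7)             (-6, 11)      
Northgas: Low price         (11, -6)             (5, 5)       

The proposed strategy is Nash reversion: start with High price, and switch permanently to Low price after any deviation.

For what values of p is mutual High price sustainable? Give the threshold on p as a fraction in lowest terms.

Expected continuation weight on next period's payoff is β·p = 5/6·p, which plays the role of the discount factor.
Cooperation requires 5/6·p ≥ (11−7)/(11−5) = 2/3, hence p ≥ 4/5.

4/5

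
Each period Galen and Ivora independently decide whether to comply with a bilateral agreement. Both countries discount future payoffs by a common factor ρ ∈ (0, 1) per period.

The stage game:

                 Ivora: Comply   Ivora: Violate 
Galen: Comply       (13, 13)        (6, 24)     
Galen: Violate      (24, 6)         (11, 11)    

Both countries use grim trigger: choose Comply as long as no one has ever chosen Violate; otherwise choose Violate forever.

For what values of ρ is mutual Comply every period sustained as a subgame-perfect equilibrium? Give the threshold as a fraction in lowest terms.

One-period gain from deviating is 24 − 13 = 11. The loss is 13 − 11 = 2 in every subsequent period, with present value 2·ρ/(1−ρ).
Deviation is unprofitable when 2·ρ/(1−ρ) ≥ 11, i.e. ρ/(1−ρ) ≥ 11/2.
Equivalently ρ ≥ 11/(11+2) = 11/13.

11/13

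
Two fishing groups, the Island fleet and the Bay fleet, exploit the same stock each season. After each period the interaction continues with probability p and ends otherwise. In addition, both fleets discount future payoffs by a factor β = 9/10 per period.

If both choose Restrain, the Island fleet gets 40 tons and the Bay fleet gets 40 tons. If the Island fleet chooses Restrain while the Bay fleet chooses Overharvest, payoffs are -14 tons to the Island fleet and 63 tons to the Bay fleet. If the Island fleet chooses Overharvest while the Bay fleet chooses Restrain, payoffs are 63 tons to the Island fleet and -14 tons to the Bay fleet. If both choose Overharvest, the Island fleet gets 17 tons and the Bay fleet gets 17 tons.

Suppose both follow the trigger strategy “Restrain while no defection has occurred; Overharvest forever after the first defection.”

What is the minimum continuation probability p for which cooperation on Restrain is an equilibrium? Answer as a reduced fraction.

Expected continuation weight on next period's payoff is β·p = 9/10·p, which plays the role of the discount factor.
Cooperation requires 9/10·p ≥ (63−40)/(63−17) = 1/2, hence p ≥ 5/9.

5/9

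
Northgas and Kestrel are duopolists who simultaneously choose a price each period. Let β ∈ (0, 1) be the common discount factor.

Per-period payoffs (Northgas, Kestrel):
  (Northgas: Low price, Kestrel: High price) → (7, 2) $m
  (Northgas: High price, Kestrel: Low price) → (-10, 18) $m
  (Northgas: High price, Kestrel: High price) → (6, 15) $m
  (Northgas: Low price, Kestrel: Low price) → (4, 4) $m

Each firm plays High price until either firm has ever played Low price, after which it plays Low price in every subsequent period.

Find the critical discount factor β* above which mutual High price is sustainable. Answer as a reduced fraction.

Northgas's threshold: (7−6)/(7−4) = 1/3.
Kestrel's threshold: (18−15)/(18−4) = 3/14.
1/3 > 3/14, so Northgas binds and β* = 1/3.

1/3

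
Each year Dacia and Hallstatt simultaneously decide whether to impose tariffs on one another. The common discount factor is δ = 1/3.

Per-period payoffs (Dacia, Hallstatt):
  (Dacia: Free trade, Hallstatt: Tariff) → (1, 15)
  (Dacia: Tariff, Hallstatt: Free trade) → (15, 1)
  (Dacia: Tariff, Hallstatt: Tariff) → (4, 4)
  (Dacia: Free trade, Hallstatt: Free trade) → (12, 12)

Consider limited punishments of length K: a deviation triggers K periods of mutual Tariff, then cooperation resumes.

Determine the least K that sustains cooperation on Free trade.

No profitable deviation requires (12−4)(δ+…+δ^K) ≥ 15−12, i.e. δ+…+δ^K ≥ 3/8 ≈ 0.3750.
With δ = 1/3, the partial sums are K=1: 0.3333, K=2: 0.4444.
K = 2 is the first length at which the sum reaches 0.3750.

2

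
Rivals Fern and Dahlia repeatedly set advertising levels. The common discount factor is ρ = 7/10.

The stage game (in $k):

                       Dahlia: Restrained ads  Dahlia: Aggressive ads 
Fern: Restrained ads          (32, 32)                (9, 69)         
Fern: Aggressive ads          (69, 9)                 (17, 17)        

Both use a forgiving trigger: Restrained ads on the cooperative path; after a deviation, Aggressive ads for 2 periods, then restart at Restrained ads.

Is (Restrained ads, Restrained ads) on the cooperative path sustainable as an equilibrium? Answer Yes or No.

No

Comparing payoff streams over the 3 periods until play realigns: cooperate → 32(1+ρ+…+ρ^2); deviate → 69 + 17(ρ+…+ρ^2).
Cooperation is sustained iff (32−17)(ρ+…+ρ^2) ≥ 69−32.
ρ+…+ρ^2 = 7/10·(1−(7/10)^2)/(1−7/10) = 1.1900, and (69−32)/(32−17) = 2.4667.
1.1900 < 2.4667, so cooperation is not sustainable.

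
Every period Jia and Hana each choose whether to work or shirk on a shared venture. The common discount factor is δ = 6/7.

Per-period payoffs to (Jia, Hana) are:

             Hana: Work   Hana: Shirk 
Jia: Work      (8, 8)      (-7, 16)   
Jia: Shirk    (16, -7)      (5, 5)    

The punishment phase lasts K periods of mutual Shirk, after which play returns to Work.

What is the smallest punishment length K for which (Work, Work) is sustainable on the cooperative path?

No profitable deviation requires (8−5)(δ+…+δ^K) ≥ 16−8, i.e. δ+…+δ^K ≥ 8/3 ≈ 2.6667.
With δ = 6/7, the partial sums are K=1: 0.8571, K=2: 1.5918, K=3: 2.2216, K=4: 2.7613.
K = 4 is the first length at which the sum reaches 2.6667.

4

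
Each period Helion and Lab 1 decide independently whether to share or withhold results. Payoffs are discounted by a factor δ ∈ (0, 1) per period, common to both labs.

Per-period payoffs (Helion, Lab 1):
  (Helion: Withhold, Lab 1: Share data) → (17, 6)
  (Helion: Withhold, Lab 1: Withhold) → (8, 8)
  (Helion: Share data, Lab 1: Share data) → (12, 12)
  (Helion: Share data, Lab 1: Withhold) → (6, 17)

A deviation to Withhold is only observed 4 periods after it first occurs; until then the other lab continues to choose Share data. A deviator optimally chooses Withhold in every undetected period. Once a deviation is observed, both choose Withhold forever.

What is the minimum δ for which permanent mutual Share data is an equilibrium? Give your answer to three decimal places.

0.863

A deviator earns 17 for 4 periods, then 8 forever; cooperating earns 12 forever. Multiplying the IC by (1−δ):
12 ≥ 17(1−δ^4) + 8δ^4, so 9·δ^4 ≥ 5 and δ^4 ≥ 5/9.
δ ≥ (5/9)^(1/4) ≈ 0.863.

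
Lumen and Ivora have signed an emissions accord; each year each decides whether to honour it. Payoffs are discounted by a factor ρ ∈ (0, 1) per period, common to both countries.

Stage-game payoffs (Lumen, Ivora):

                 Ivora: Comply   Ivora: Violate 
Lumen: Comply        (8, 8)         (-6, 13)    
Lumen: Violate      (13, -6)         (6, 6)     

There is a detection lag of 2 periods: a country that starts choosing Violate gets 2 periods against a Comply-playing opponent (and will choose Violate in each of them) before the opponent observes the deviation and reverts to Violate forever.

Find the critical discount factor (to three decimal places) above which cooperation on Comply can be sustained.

0.845

A deviator earns 13 for 2 periods, then 6 forever; cooperating earns 8 forever. Multiplying the IC by (1−ρ):
8 ≥ 13(1−ρ^2) + 6ρ^2, so 7·ρ^2 ≥ 5 and ρ^2 ≥ 5/7.
ρ ≥ (5/7)^(1/2) ≈ 0.845.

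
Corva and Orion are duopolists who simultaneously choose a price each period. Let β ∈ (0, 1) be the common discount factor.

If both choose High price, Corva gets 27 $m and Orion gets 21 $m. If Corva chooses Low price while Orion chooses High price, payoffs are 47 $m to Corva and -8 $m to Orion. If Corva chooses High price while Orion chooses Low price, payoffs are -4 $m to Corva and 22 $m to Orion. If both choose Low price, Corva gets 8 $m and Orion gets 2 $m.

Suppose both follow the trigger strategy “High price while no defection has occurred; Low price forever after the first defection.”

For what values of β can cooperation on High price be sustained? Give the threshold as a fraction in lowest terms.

20/39

Corva's threshold: (47−27)/(47−8) = 20/39.
Orion's threshold: (22−21)/(22−2) = 1/20.
20/39 > 1/20, so Corva binds and β* = 20/39.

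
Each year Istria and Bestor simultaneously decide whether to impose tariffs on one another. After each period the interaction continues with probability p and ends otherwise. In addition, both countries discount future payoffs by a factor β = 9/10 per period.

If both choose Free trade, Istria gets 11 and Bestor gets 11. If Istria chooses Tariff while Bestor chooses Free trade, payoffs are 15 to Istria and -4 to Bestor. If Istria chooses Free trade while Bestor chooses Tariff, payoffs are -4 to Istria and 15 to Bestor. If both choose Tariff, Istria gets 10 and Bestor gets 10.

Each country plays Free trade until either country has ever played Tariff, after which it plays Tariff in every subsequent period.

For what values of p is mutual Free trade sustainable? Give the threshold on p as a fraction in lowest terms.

Expected continuation weight on next period's payoff is β·p = 9/10·p, which plays the role of the discount factor.
Cooperation requires 9/10·p ≥ (15−11)/(15−10) = 4/5, hence p ≥ 8/9.

8/9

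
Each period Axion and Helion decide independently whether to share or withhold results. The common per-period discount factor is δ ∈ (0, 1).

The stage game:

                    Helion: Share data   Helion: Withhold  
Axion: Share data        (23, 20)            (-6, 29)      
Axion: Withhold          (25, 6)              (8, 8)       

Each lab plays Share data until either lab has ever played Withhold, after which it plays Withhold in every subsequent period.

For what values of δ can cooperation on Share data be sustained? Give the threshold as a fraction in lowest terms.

3/7

Axion: cooperation gives 23 each period; deviation gives 25 once then 8 forever.
  23/(1−δ) ≥ 25 + 8δ/(1−δ) ⇒ δ ≥ 2/17.
Helion: cooperation gives 20 each period; deviation gives 29 once then 8 forever.
  δ ≥ 9/21 = 3/7.
Both must hold, so the binding constraint is Helion's: δ ≥ 3/7.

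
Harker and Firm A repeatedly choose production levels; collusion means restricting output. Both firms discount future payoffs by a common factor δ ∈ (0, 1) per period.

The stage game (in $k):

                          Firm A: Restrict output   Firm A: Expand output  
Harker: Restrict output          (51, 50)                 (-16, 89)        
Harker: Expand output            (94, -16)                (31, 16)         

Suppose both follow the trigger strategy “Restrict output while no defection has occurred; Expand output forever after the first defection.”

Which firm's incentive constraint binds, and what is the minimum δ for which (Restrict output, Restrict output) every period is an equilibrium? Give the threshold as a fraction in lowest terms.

Harker; δ ≥ 43/63

For Harker: deviation gain 94−51 = 43, per-period punishment loss 51−31 = 20. IC gives δ ≥ 43/63.
For Firm A: gain 39, loss 34 per period, so δ ≥ 39/73.
The tighter constraint is Harker's, so cooperation needs δ ≥ 43/63.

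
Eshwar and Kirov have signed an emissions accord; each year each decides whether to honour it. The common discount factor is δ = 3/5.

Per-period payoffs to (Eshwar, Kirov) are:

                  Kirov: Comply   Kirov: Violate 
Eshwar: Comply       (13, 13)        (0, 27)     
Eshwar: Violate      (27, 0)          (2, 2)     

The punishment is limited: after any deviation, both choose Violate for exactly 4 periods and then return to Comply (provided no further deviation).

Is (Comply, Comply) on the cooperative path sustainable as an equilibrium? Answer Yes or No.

A one-shot deviation gives 27 now, then 2 for 4 periods, then back to 13.
Gain from deviating: (27−13) today; loss: (13−2) in each of the next 4 periods.
No-deviation condition: (13−2)(δ+…+δ^4) ≥ 27−13, i.e. δ+…+δ^4 ≥ 14/11.
At δ = 3/5: δ+…+δ^4 = 1.3056 ≥ 1.2727.
So cooperation is sustainable.

Yes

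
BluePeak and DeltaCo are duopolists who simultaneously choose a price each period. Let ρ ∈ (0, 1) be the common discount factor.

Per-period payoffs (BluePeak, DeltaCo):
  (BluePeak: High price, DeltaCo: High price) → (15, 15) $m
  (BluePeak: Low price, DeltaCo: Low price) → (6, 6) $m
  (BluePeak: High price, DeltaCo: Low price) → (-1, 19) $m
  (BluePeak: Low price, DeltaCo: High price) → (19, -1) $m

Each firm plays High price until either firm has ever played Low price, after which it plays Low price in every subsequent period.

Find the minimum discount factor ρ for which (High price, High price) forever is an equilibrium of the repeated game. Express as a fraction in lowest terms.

4/13

Cooperation forever yields 15 each period: 15/(1−ρ).
Deviating yields 19 once, then 6 forever: 19 + 6ρ/(1−ρ).
No profitable deviation requires 15/(1−ρ) ≥ 19 + 6ρ/(1−ρ).
Multiplying by (1−ρ): 15 ≥ 19(1−ρ) + 6ρ = 19 − 13ρ.
So 13ρ ≥ 4, i.e. ρ ≥ 4/13.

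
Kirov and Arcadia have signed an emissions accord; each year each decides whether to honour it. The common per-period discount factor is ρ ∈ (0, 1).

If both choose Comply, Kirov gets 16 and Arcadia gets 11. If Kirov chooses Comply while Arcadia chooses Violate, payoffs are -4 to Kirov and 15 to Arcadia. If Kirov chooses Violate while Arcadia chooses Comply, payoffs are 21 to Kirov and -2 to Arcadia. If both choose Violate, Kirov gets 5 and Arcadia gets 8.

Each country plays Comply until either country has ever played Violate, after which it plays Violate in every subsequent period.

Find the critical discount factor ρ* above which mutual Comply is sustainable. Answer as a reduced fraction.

Kirov's threshold: (21−16)/(21−5) = 5/16.
Arcadia's threshold: (15−11)/(15−8) = 4/7.
5/16 < 4/7, so Arcadia binds and ρ* = 4/7.

4/7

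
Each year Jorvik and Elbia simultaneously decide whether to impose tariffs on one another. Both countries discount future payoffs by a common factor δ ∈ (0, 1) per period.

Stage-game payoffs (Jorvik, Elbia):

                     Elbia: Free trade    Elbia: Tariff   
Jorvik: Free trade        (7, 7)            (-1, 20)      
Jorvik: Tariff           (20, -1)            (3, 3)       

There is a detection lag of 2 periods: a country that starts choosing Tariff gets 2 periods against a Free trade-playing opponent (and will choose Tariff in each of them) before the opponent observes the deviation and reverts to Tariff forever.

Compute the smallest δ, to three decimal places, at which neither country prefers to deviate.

0.874

A deviator earns 20 for 2 periods, then 3 forever; cooperating earns 7 forever. Multiplying the IC by (1−δ):
7 ≥ 20(1−δ^2) + 3δ^2, so 17·δ^2 ≥ 13 and δ^2 ≥ 13/17.
δ ≥ (13/17)^(1/2) ≈ 0.874.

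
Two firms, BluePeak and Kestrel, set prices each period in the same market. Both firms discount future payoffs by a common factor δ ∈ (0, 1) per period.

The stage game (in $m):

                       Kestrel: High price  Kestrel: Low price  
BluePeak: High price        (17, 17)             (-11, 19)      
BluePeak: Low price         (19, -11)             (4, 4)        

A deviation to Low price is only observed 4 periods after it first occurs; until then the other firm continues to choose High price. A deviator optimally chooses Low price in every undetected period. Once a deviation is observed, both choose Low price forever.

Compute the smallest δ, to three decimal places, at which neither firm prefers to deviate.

0.604

A deviator earns 19 for 4 periods, then 4 forever; cooperating earns 17 forever. Multiplying the IC by (1−δ):
17 ≥ 19(1−δ^4) + 4δ^4, so 15·δ^4 ≥ 2 and δ^4 ≥ 2/15.
δ ≥ (2/15)^(1/4) ≈ 0.604.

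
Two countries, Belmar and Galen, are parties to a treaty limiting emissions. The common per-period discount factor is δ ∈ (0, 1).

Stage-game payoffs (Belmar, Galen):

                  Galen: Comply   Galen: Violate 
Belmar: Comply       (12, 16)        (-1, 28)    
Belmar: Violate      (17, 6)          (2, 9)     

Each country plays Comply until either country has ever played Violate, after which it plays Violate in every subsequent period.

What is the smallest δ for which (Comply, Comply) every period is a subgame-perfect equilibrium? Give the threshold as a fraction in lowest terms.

12/19

Belmar's threshold: (17−12)/(17−2) = 1/3.
Galen's threshold: (28−16)/(28−9) = 12/19.
1/3 < 12/19, so Galen binds and δ* = 12/19.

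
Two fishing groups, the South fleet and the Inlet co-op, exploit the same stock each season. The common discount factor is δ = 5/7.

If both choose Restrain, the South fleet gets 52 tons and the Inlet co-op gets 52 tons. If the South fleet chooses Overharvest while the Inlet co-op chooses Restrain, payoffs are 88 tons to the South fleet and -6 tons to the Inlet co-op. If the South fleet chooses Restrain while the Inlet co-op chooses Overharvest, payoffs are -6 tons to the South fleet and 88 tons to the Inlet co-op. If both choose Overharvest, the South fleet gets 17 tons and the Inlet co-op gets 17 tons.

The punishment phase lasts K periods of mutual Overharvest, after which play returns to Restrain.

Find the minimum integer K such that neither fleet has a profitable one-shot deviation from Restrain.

2

No profitable deviation requires (52−17)(δ+…+δ^K) ≥ 88−52, i.e. δ+…+δ^K ≥ 36/35 ≈ 1.0286.
With δ = 5/7, the partial sums are K=1: 0.7143, K=2: 1.2245.
K = 2 is the first length at which the sum reaches 1.0286.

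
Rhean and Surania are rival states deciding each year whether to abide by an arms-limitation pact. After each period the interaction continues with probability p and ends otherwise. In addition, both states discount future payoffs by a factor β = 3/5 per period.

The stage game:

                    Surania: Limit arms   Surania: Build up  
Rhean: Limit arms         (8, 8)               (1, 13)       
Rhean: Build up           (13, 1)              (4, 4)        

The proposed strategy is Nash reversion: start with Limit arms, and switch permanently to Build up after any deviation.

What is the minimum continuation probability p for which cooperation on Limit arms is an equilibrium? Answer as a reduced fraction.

With continuation probability p and discount β, the effective per-period discount factor is βp.
Grim-trigger IC: βp ≥ (13−8)/(13−4) = 5/9.
So p ≥ (5/9)/(3/5) = 25/27.

25/27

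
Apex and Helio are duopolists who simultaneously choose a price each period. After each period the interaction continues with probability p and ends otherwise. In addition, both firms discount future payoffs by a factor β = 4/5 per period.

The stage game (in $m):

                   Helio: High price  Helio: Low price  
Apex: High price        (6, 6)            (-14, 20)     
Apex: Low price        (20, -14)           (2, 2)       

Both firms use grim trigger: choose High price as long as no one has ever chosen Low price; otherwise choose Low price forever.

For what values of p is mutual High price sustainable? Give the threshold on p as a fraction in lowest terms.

35/36

Expected continuation weight on next period's payoff is β·p = 4/5·p, which plays the role of the discount factor.
Cooperation requires 4/5·p ≥ (20−6)/(20−2) = 7/9, hence p ≥ 35/36.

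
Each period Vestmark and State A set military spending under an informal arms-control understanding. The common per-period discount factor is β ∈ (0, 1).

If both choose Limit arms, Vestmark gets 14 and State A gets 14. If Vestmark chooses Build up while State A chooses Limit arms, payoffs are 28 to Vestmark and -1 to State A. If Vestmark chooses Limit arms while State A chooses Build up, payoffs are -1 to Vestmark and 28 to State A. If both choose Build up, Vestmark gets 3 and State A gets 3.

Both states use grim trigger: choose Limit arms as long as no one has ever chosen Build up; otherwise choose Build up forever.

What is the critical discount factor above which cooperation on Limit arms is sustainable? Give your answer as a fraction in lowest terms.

Cooperation forever yields 14 each period: 14/(1−β).
Deviating yields 28 once, then 3 forever: 28 + 3β/(1−β).
No profitable deviation requires 14/(1−β) ≥ 28 + 3β/(1−β).
Multiplying by (1−β): 14 ≥ 28(1−β) + 3β = 28 − 25β.
So 25β ≥ 14, i.e. β ≥ 14/25.

14/25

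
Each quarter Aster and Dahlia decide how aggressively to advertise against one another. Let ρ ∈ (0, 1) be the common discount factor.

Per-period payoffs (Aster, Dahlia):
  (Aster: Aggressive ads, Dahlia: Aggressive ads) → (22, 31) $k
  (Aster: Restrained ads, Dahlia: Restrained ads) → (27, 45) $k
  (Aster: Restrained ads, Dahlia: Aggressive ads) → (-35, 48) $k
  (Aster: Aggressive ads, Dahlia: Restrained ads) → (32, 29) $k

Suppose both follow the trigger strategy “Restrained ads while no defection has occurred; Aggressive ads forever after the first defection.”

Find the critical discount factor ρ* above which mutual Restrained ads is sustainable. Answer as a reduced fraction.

1/2

For Aster: deviation gain 32−27 = 5, per-period punishment loss 27−22 = 5. IC gives ρ ≥ 5/10 = 1/2.
For Dahlia: gain 3, loss 14 per period, so ρ ≥ 3/17.
The tighter constraint is Aster's, so cooperation needs ρ ≥ 1/2.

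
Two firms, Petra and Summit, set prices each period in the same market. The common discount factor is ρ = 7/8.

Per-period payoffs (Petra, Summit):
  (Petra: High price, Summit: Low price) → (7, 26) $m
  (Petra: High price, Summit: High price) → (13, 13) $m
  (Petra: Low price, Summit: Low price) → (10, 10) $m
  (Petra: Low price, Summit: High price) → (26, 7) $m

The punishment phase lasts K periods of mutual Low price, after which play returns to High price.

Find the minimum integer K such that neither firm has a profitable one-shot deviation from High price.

8

No profitable deviation requires (13−10)(ρ+…+ρ^K) ≥ 26−13, i.e. ρ+…+ρ^K ≥ 13/3 ≈ 4.3333.
With ρ = 7/8, the partial sums are K=1: 0.8750, K=2: 1.6406, …, K=6: 3.8584, K=7: 4.2511, K=8: 4.5947.
K = 8 is the first length at which the sum reaches 4.3333.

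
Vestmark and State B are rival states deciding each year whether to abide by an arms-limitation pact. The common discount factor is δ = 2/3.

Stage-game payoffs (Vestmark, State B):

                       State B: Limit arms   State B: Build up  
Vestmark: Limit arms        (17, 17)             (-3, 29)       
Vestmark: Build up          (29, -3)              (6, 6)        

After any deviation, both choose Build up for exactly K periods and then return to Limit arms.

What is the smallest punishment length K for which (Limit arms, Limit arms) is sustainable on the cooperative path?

No profitable deviation requires (17−6)(δ+…+δ^K) ≥ 29−17, i.e. δ+…+δ^K ≥ 12/11 ≈ 1.0909.
With δ = 2/3, the partial sums are K=1: 0.6667, K=2: 1.1111.
K = 2 is the first length at which the sum reaches 1.0909.

2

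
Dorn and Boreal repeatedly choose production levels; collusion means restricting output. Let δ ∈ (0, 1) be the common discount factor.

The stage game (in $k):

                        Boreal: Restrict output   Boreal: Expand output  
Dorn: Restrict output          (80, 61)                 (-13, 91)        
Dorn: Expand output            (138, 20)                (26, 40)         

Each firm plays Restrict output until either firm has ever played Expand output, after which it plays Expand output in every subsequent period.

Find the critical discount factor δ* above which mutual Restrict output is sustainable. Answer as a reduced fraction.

10/17

For Dorn: deviation gain 138−80 = 58, per-period punishment loss 80−26 = 54. IC gives δ ≥ 58/112 = 29/56.
For Boreal: gain 30, loss 21 per period, so δ ≥ 30/51 = 10/17.
The tighter constraint is Boreal's, so cooperation needs δ ≥ 10/17.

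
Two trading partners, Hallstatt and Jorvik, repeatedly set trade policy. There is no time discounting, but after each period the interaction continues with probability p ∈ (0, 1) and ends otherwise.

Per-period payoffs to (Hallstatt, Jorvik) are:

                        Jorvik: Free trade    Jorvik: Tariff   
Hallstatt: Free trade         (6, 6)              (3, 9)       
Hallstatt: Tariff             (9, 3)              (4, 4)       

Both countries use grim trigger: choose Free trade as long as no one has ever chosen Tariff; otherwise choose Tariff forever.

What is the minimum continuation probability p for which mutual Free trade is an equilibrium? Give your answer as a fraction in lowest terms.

With no time discounting, the continuation probability p plays the role of the discount factor.
Grim-trigger IC: 6/(1−p) ≥ 9 + 4p/(1−p) ⇒ p ≥ (9−6)/(9−4) = 3/5.

3/5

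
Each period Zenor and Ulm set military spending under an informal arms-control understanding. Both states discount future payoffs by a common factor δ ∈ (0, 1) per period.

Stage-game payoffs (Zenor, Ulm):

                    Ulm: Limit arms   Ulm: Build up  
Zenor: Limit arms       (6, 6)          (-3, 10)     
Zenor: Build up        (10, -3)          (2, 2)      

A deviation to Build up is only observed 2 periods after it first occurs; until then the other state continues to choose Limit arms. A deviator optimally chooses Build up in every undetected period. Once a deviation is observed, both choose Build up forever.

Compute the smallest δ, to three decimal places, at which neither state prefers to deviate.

Deviating for the 2 undetected periods gains 10−6 = 4 per period over cooperation, then loses 6−2 = 4 per period forever once punishment starts.
Gain: 4(1 + δ + … + δ^1); loss: 4·δ^2/(1−δ).
No profitable deviation ⇔ 4(1−δ^2) ≤ 4·δ^2, i.e. δ^2 ≥ 4/(4+4) = 1/2.
Hence δ ≥ (1/2)^(1/2) ≈ 0.707.

0.707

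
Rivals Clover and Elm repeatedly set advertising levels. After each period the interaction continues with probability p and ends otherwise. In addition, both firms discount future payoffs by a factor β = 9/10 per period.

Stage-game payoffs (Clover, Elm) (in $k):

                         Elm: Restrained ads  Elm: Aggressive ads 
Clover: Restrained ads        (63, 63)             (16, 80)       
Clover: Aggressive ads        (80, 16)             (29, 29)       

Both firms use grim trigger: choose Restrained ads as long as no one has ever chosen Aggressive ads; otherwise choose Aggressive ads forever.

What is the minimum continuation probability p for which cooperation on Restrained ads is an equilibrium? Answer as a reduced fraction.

With continuation probability p and discount β, the effective per-period discount factor is βp.
Grim-trigger IC: βp ≥ (80−63)/(80−29) = 1/3.
So p ≥ (1/3)/(9/10) = 10/27.

10/27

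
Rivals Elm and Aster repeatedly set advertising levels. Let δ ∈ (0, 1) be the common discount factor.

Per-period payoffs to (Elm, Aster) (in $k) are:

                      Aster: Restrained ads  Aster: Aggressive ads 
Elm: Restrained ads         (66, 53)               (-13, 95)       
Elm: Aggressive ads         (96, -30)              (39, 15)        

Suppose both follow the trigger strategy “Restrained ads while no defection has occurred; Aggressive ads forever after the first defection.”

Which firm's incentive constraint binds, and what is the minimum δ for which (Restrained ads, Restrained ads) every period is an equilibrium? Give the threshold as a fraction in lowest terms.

Elm; δ ≥ 10/19

Elm: cooperation gives 66 each period; deviation gives 96 once then 39 forever.
  66/(1−δ) ≥ 96 + 39δ/(1−δ) ⇒ δ ≥ 30/57 = 10/19.
Aster: cooperation gives 53 each period; deviation gives 95 once then 15 forever.
  δ ≥ 42/80 = 21/40.
Both must hold, so the binding constraint is Elm's: δ ≥ 10/19.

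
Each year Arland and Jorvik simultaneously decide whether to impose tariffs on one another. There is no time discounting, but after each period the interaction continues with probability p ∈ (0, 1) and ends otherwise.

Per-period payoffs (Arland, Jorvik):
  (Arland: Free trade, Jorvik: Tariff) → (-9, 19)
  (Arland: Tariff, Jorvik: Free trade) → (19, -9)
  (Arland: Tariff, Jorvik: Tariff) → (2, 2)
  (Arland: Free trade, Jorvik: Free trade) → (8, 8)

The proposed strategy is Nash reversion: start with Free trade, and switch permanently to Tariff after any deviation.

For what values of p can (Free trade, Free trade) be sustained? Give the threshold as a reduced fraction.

11/17

With no time discounting, the continuation probability p plays the role of the discount factor.
Grim-trigger IC: 8/(1−p) ≥ 19 + 2p/(1−p) ⇒ p ≥ (19−8)/(19−2) = 11/17.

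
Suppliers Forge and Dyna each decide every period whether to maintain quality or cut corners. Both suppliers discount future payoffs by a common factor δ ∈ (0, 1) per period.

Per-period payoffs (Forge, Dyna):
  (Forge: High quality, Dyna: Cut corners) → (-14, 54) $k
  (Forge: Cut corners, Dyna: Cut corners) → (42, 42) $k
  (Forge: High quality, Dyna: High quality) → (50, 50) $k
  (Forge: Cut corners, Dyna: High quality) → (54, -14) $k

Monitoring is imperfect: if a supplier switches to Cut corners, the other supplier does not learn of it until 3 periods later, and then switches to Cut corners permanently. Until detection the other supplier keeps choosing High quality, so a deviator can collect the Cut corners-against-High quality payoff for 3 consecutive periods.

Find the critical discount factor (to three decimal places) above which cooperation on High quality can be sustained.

Deviating for the 3 undetected periods gains 54−50 = 4 per period over cooperation, then loses 50−42 = 8 per period forever once punishment starts.
Gain: 4(1 + δ + … + δ^2); loss: 8·δ^3/(1−δ).
No profitable deviation ⇔ 4(1−δ^3) ≤ 8·δ^3, i.e. δ^3 ≥ 4/(4+8) = 1/3.
Hence δ ≥ (1/3)^(1/3) ≈ 0.693.

0.693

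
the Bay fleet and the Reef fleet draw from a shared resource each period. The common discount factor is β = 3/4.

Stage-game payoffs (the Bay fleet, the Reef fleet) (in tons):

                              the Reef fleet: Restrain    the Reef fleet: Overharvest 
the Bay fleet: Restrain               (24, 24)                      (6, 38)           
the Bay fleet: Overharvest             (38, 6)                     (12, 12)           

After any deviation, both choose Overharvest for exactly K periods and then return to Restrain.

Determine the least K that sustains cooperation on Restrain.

IC: β(1−β^K)/(1−β) ≥ (38−24)/(24−12) = 7/6.
With β = 3/4: need 1 − β^K ≥ 7/6·(1−3/4)/(3/4), i.e. β^K ≤ 0.6111.
Since (3/4)^1 = 0.7500 and (3/4)^2 = 0.5625, the smallest such K is 2.

2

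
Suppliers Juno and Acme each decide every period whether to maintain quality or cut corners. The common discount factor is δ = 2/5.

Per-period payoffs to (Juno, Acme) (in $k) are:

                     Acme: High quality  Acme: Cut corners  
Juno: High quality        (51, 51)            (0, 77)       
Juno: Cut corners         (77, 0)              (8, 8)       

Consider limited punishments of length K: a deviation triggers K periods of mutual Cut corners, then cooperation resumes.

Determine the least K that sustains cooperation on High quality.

3

No profitable deviation requires (51−8)(δ+…+δ^K) ≥ 77−51, i.e. δ+…+δ^K ≥ 26/43 ≈ 0.6047.
With δ = 2/5, the partial sums are K=1: 0.4000, K=2: 0.5600, K=3: 0.6240.
K = 3 is the first length at which the sum reaches 0.6047.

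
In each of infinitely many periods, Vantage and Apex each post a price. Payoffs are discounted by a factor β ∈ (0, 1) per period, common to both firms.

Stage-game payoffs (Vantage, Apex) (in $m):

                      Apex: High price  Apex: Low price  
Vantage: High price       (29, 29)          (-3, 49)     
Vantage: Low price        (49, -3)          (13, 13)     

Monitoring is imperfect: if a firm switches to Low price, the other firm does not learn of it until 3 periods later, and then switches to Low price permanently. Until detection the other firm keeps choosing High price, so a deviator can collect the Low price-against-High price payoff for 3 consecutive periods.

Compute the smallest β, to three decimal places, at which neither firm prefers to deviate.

0.822

The best deviation is to choose Low price for all 3 undetected periods, earning 49 each, then 13 forever once detected.
Deviation value: 49(1−β^3)/(1−β) + 13β^3/(1−β); cooperation value: 29/(1−β).
IC: 29 ≥ 49(1−β^3) + 13β^3 = 49 − 36β^3.
So β^3 ≥ 20/36 = 5/9, giving β ≥ (5/9)^(1/3) ≈ 0.822.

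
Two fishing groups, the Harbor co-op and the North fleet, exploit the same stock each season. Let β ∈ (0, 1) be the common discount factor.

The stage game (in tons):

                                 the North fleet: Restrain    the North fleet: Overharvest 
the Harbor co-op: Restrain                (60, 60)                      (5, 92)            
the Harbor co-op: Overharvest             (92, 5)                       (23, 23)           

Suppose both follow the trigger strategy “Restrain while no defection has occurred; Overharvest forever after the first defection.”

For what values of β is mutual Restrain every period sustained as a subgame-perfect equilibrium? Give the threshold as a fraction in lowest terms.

32/69

Cooperation forever yields 60 each period: 60/(1−β).
Deviating yields 92 once, then 23 forever: 92 + 23β/(1−β).
No profitable deviation requires 60/(1−β) ≥ 92 + 23β/(1−β).
Multiplying by (1−β): 60 ≥ 92(1−β) + 23β = 92 − 69β.
So 69β ≥ 32, i.e. β ≥ 32/69.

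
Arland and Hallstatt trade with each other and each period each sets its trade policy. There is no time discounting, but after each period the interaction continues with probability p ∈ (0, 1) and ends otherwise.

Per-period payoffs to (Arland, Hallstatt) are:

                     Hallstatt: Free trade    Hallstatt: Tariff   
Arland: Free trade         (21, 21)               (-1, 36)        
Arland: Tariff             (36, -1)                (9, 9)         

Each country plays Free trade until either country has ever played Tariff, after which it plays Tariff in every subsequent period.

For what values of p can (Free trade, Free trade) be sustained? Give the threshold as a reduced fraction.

5/9

With no time discounting, the continuation probability p plays the role of the discount factor.
Grim-trigger IC: 21/(1−p) ≥ 36 + 9p/(1−p) ⇒ p ≥ (36−21)/(36−9) = 5/9.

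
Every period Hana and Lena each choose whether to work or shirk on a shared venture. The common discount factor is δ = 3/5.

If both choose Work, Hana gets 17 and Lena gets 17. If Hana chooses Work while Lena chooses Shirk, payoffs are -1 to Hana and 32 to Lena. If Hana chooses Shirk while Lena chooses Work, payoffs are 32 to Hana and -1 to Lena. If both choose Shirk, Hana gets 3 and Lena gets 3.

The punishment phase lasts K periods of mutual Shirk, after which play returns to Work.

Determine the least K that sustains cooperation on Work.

Need Σ_{k=1}^{K} δ^k ≥ (32−17)/(17−3) = 1.0714 at δ = 3/5.
At K = 2 the sum is 0.9600 < 1.0714; at K = 3 it is 1.1760 ≥ 1.0714.
So the minimum punishment length is K = 3.

3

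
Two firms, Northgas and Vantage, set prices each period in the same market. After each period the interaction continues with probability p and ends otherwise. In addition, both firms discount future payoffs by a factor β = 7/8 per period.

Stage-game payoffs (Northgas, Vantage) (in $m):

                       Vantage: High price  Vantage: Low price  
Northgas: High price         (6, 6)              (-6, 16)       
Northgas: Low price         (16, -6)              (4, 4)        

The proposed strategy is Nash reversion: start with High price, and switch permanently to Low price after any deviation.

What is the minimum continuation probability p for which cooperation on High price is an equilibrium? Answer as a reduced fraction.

20/21

With continuation probability p and discount β, the effective per-period discount factor is βp.
Grim-trigger IC: βp ≥ (16−6)/(16−4) = 5/6.
So p ≥ (5/6)/(7/8) = 20/21.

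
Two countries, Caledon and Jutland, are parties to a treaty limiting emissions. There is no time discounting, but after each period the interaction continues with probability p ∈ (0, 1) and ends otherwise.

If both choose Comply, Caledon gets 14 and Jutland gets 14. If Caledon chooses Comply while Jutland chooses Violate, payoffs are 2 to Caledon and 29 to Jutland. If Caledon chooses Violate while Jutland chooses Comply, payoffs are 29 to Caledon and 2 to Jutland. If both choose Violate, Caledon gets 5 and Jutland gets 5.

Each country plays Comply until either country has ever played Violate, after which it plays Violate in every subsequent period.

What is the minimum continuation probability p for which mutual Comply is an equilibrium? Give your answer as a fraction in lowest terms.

With no time discounting, the continuation probability p plays the role of the discount factor.
Grim-trigger IC: 14/(1−p) ≥ 29 + 5p/(1−p) ⇒ p ≥ (29−14)/(29−5) = 5/8.

5/8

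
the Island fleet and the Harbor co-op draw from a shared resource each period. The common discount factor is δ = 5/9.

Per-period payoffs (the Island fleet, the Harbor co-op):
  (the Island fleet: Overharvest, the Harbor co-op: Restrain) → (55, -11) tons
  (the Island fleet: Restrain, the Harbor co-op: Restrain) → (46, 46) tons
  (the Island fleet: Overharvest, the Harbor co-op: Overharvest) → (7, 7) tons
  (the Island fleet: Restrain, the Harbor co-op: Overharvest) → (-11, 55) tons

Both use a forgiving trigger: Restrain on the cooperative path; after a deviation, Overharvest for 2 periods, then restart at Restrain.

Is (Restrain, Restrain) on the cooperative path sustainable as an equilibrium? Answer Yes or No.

A one-shot deviation gives 55 now, then 7 for 2 periods, then back to 46.
Gain from deviating: (55−46) today; loss: (46−7) in each of the next 2 periods.
No-deviation condition: (46−7)(δ+…+δ^2) ≥ 55−46, i.e. δ+…+δ^2 ≥ 3/13.
At δ = 5/9: δ+…+δ^2 = 0.8642 ≥ 0.2308.
So cooperation is sustainable.

Yes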